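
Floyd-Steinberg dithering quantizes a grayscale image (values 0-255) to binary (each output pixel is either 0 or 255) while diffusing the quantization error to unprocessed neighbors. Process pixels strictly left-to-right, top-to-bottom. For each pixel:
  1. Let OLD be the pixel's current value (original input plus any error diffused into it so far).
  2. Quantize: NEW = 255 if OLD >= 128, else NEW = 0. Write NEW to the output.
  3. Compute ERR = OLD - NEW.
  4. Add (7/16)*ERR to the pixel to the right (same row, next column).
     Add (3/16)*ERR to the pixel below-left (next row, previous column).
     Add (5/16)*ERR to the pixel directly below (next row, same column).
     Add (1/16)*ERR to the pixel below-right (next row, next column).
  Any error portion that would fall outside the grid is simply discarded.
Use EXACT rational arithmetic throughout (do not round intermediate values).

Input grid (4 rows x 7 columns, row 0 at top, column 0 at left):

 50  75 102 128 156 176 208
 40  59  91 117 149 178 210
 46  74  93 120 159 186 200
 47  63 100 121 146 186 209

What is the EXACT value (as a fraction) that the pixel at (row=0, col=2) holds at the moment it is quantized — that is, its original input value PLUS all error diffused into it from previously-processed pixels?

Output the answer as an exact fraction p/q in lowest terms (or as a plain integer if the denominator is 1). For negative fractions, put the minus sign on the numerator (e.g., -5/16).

(0,0): OLD=50 → NEW=0, ERR=50
(0,1): OLD=775/8 → NEW=0, ERR=775/8
(0,2): OLD=18481/128 → NEW=255, ERR=-14159/128
Target (0,2): original=102, with diffused error = 18481/128

Answer: 18481/128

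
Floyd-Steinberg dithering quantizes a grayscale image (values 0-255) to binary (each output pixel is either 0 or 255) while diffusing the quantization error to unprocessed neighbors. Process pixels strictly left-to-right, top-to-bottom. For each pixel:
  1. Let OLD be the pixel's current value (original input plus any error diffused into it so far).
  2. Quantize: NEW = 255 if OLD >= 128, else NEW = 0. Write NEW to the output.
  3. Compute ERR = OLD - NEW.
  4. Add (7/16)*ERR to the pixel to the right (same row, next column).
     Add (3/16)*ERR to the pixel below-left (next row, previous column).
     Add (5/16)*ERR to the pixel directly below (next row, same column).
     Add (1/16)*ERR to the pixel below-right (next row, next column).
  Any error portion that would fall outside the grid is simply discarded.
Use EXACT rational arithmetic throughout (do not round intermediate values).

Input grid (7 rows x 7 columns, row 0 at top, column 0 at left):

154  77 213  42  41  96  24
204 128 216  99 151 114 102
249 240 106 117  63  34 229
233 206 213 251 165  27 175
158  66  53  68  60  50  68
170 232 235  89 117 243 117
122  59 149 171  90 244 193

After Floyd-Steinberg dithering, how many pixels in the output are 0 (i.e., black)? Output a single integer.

Answer: 22

Derivation:
(0,0): OLD=154 → NEW=255, ERR=-101
(0,1): OLD=525/16 → NEW=0, ERR=525/16
(0,2): OLD=58203/256 → NEW=255, ERR=-7077/256
(0,3): OLD=122493/4096 → NEW=0, ERR=122493/4096
(0,4): OLD=3544427/65536 → NEW=0, ERR=3544427/65536
(0,5): OLD=125474285/1048576 → NEW=0, ERR=125474285/1048576
(0,6): OLD=1280973179/16777216 → NEW=0, ERR=1280973179/16777216
(1,0): OLD=45719/256 → NEW=255, ERR=-19561/256
(1,1): OLD=191137/2048 → NEW=0, ERR=191137/2048
(1,2): OLD=16767413/65536 → NEW=255, ERR=55733/65536
(1,3): OLD=30705041/262144 → NEW=0, ERR=30705041/262144
(1,4): OLD=4084435987/16777216 → NEW=255, ERR=-193754093/16777216
(1,5): OLD=22016799491/134217728 → NEW=255, ERR=-12208721149/134217728
(1,6): OLD=200881919693/2147483648 → NEW=0, ERR=200881919693/2147483648
(2,0): OLD=7950203/32768 → NEW=255, ERR=-405637/32768
(2,1): OLD=271720825/1048576 → NEW=255, ERR=4333945/1048576
(2,2): OLD=2279503787/16777216 → NEW=255, ERR=-1998686293/16777216
(2,3): OLD=13337381395/134217728 → NEW=0, ERR=13337381395/134217728
(2,4): OLD=99998896707/1073741824 → NEW=0, ERR=99998896707/1073741824
(2,5): OLD=2169363201665/34359738368 → NEW=0, ERR=2169363201665/34359738368
(2,6): OLD=154024744753303/549755813888 → NEW=255, ERR=13837012211863/549755813888
(3,0): OLD=3857191243/16777216 → NEW=255, ERR=-420998837/16777216
(3,1): OLD=23246841327/134217728 → NEW=255, ERR=-10978679313/134217728
(3,2): OLD=170591349629/1073741824 → NEW=255, ERR=-103212815491/1073741824
(3,3): OLD=1073808369979/4294967296 → NEW=255, ERR=-21408290501/4294967296
(3,4): OLD=115433127738699/549755813888 → NEW=255, ERR=-24754604802741/549755813888
(3,5): OLD=165235902931601/4398046511104 → NEW=0, ERR=165235902931601/4398046511104
(3,6): OLD=14302340529900047/70368744177664 → NEW=255, ERR=-3641689235404273/70368744177664
(4,0): OLD=289526424965/2147483648 → NEW=255, ERR=-258081905275/2147483648
(4,1): OLD=-1090289693759/34359738368 → NEW=0, ERR=-1090289693759/34359738368
(4,2): OLD=1666638925039/549755813888 → NEW=0, ERR=1666638925039/549755813888
(4,3): OLD=234495358062581/4398046511104 → NEW=0, ERR=234495358062581/4398046511104
(4,4): OLD=2673596792155023/35184372088832 → NEW=0, ERR=2673596792155023/35184372088832
(4,5): OLD=92850565545865935/1125899906842624 → NEW=0, ERR=92850565545865935/1125899906842624
(4,6): OLD=1625898309783984473/18014398509481984 → NEW=0, ERR=1625898309783984473/18014398509481984
(5,0): OLD=69541066857683/549755813888 → NEW=0, ERR=69541066857683/549755813888
(5,1): OLD=1189594411340017/4398046511104 → NEW=255, ERR=68092551008497/4398046511104
(5,2): OLD=8821948644599335/35184372088832 → NEW=255, ERR=-150066238052825/35184372088832
(5,3): OLD=33279675889148899/281474976710656 → NEW=0, ERR=33279675889148899/281474976710656
(5,4): OLD=3805873545551983521/18014398509481984 → NEW=255, ERR=-787798074365922399/18014398509481984
(5,5): OLD=39100008307454548497/144115188075855872 → NEW=255, ERR=2350635348111301137/144115188075855872
(5,6): OLD=363158884296011518943/2305843009213693952 → NEW=255, ERR=-224831083053480438817/2305843009213693952
(6,0): OLD=11570907117007819/70368744177664 → NEW=255, ERR=-6373122648296501/70368744177664
(6,1): OLD=35264499175785543/1125899906842624 → NEW=0, ERR=35264499175785543/1125899906842624
(6,2): OLD=3323774077782824437/18014398509481984 → NEW=255, ERR=-1269897542135081483/18014398509481984
(6,3): OLD=24303689837271985963/144115188075855872 → NEW=255, ERR=-12445683122071261397/144115188075855872
(6,4): OLD=14123158262459358705/288230376151711744 → NEW=0, ERR=14123158262459358705/288230376151711744
(6,5): OLD=9205627395837609983525/36893488147419103232 → NEW=255, ERR=-202212081754261340635/36893488147419103232
(6,6): OLD=95126882831788419381683/590295810358705651712 → NEW=255, ERR=-55398548809681521804877/590295810358705651712
Output grid:
  Row 0: #.#....  (5 black, running=5)
  Row 1: #.#.##.  (3 black, running=8)
  Row 2: ###...#  (3 black, running=11)
  Row 3: #####.#  (1 black, running=12)
  Row 4: #......  (6 black, running=18)
  Row 5: .##.###  (2 black, running=20)
  Row 6: #.##.##  (2 black, running=22)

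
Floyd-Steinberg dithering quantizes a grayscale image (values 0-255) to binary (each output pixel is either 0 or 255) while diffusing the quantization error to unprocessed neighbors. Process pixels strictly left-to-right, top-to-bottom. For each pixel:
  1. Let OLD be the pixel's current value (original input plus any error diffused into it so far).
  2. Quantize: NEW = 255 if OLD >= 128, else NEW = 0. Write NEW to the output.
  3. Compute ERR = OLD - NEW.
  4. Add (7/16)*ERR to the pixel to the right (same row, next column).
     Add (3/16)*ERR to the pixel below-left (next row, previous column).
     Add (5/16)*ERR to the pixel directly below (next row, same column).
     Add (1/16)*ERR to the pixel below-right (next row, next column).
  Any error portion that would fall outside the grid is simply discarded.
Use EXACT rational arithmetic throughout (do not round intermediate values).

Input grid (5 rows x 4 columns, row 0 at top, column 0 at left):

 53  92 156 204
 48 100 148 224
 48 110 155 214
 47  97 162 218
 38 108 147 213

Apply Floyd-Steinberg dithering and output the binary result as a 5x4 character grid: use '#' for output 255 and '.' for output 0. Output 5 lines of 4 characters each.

Answer: ..##
.#.#
.#.#
..##
.#.#

Derivation:
(0,0): OLD=53 → NEW=0, ERR=53
(0,1): OLD=1843/16 → NEW=0, ERR=1843/16
(0,2): OLD=52837/256 → NEW=255, ERR=-12443/256
(0,3): OLD=748483/4096 → NEW=255, ERR=-295997/4096
(1,0): OLD=22057/256 → NEW=0, ERR=22057/256
(1,1): OLD=343839/2048 → NEW=255, ERR=-178401/2048
(1,2): OLD=5790091/65536 → NEW=0, ERR=5790091/65536
(1,3): OLD=248546493/1048576 → NEW=255, ERR=-18840387/1048576
(2,0): OLD=1919941/32768 → NEW=0, ERR=1919941/32768
(2,1): OLD=136695239/1048576 → NEW=255, ERR=-130691641/1048576
(2,2): OLD=250121475/2097152 → NEW=0, ERR=250121475/2097152
(2,3): OLD=8928377815/33554432 → NEW=255, ERR=371997655/33554432
(3,0): OLD=703644789/16777216 → NEW=0, ERR=703644789/16777216
(3,1): OLD=27494346667/268435456 → NEW=0, ERR=27494346667/268435456
(3,2): OLD=1023793756245/4294967296 → NEW=255, ERR=-71422904235/4294967296
(3,3): OLD=15231212878803/68719476736 → NEW=255, ERR=-2292253688877/68719476736
(4,0): OLD=301983380369/4294967296 → NEW=0, ERR=301983380369/4294967296
(4,1): OLD=5850499618355/34359738368 → NEW=255, ERR=-2911233665485/34359738368
(4,2): OLD=115318897307603/1099511627776 → NEW=0, ERR=115318897307603/1099511627776
(4,3): OLD=4352703350019509/17592186044416 → NEW=255, ERR=-133304091306571/17592186044416
Row 0: ..##
Row 1: .#.#
Row 2: .#.#
Row 3: ..##
Row 4: .#.#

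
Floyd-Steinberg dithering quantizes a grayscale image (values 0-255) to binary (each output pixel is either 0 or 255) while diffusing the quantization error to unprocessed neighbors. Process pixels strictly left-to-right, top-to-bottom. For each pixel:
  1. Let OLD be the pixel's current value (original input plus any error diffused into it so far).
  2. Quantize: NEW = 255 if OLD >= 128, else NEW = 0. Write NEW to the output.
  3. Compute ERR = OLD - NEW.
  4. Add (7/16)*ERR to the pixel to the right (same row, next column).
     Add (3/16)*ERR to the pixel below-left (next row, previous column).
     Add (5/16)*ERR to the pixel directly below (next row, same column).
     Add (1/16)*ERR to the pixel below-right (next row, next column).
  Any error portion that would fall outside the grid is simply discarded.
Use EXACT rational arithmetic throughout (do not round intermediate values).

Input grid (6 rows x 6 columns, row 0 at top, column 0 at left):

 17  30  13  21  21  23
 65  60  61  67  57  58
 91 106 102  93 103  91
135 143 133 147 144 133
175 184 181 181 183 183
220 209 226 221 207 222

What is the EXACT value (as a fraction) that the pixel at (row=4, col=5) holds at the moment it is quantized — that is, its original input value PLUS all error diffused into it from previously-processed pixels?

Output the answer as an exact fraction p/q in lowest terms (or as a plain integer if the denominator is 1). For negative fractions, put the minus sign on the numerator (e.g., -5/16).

(0,0): OLD=17 → NEW=0, ERR=17
(0,1): OLD=599/16 → NEW=0, ERR=599/16
(0,2): OLD=7521/256 → NEW=0, ERR=7521/256
(0,3): OLD=138663/4096 → NEW=0, ERR=138663/4096
(0,4): OLD=2346897/65536 → NEW=0, ERR=2346897/65536
(0,5): OLD=40545527/1048576 → NEW=0, ERR=40545527/1048576
(1,0): OLD=19797/256 → NEW=0, ERR=19797/256
(1,1): OLD=229587/2048 → NEW=0, ERR=229587/2048
(1,2): OLD=8382927/65536 → NEW=0, ERR=8382927/65536
(1,3): OLD=37248547/262144 → NEW=255, ERR=-29598173/262144
(1,4): OLD=472438537/16777216 → NEW=0, ERR=472438537/16777216
(1,5): OLD=22720773999/268435456 → NEW=0, ERR=22720773999/268435456
(2,0): OLD=4462529/32768 → NEW=255, ERR=-3893311/32768
(2,1): OLD=123593435/1048576 → NEW=0, ERR=123593435/1048576
(2,2): OLD=3009434705/16777216 → NEW=255, ERR=-1268755375/16777216
(2,3): OLD=5087569673/134217728 → NEW=0, ERR=5087569673/134217728
(2,4): OLD=589256482715/4294967296 → NEW=255, ERR=-505960177765/4294967296
(2,5): OLD=4650357324013/68719476736 → NEW=0, ERR=4650357324013/68719476736
(3,0): OLD=2012774705/16777216 → NEW=0, ERR=2012774705/16777216
(3,1): OLD=28281763293/134217728 → NEW=255, ERR=-5943757347/134217728
(3,2): OLD=112170738727/1073741824 → NEW=0, ERR=112170738727/1073741824
(3,3): OLD=12213873002933/68719476736 → NEW=255, ERR=-5309593564747/68719476736
(3,4): OLD=48620806434965/549755813888 → NEW=0, ERR=48620806434965/549755813888
(3,5): OLD=1631477407205019/8796093022208 → NEW=255, ERR=-611526313458021/8796093022208
(4,0): OLD=438489354559/2147483648 → NEW=255, ERR=-109118975681/2147483648
(4,1): OLD=6013518036787/34359738368 → NEW=255, ERR=-2748215247053/34359738368
(4,2): OLD=177459243105449/1099511627776 → NEW=255, ERR=-102916221977431/1099511627776
(4,3): OLD=2445592310083757/17592186044416 → NEW=255, ERR=-2040415131242323/17592186044416
(4,4): OLD=39977930015624829/281474976710656 → NEW=255, ERR=-31798189045592451/281474976710656
(4,5): OLD=528621051231072331/4503599627370496 → NEW=0, ERR=528621051231072331/4503599627370496
Target (4,5): original=183, with diffused error = 528621051231072331/4503599627370496

Answer: 528621051231072331/4503599627370496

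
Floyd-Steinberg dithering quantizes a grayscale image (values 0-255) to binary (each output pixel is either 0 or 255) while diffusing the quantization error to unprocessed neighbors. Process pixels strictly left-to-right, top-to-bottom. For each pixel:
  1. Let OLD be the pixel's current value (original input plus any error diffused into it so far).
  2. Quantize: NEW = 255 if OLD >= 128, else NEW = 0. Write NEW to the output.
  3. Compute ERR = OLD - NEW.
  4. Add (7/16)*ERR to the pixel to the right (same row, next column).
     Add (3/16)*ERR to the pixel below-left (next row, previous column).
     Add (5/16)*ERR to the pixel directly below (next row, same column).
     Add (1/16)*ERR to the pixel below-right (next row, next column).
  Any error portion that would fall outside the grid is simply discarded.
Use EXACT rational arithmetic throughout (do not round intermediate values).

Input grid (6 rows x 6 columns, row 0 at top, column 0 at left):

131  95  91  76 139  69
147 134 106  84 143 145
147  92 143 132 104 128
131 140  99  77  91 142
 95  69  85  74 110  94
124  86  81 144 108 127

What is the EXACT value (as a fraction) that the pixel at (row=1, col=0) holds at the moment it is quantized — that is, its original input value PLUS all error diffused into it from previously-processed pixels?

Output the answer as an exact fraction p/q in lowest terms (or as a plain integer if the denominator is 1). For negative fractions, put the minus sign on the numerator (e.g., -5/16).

Answer: 7417/64

Derivation:
(0,0): OLD=131 → NEW=255, ERR=-124
(0,1): OLD=163/4 → NEW=0, ERR=163/4
(0,2): OLD=6965/64 → NEW=0, ERR=6965/64
(0,3): OLD=126579/1024 → NEW=0, ERR=126579/1024
(0,4): OLD=3163429/16384 → NEW=255, ERR=-1014491/16384
(0,5): OLD=10986499/262144 → NEW=0, ERR=10986499/262144
(1,0): OLD=7417/64 → NEW=0, ERR=7417/64
Target (1,0): original=147, with diffused error = 7417/64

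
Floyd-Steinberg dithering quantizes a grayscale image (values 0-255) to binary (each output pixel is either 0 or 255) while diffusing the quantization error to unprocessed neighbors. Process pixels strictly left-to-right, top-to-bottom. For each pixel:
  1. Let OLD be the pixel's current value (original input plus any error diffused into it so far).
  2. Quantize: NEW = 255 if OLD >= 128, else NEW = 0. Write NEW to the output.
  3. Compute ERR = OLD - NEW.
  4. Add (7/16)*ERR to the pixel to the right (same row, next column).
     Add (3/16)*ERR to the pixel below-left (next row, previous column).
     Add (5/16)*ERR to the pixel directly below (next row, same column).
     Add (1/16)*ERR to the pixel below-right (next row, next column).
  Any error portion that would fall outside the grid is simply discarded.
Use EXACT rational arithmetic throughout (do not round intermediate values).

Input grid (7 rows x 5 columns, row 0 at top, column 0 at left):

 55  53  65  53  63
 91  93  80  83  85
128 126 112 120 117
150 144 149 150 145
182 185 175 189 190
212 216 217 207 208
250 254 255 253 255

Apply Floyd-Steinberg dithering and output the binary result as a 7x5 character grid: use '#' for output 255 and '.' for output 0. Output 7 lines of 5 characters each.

Answer: .....
.#.#.
#.#.#
#.#.#
#####
#.#.#
#####

Derivation:
(0,0): OLD=55 → NEW=0, ERR=55
(0,1): OLD=1233/16 → NEW=0, ERR=1233/16
(0,2): OLD=25271/256 → NEW=0, ERR=25271/256
(0,3): OLD=393985/4096 → NEW=0, ERR=393985/4096
(0,4): OLD=6886663/65536 → NEW=0, ERR=6886663/65536
(1,0): OLD=31395/256 → NEW=0, ERR=31395/256
(1,1): OLD=394613/2048 → NEW=255, ERR=-127627/2048
(1,2): OLD=6975385/65536 → NEW=0, ERR=6975385/65536
(1,3): OLD=48626917/262144 → NEW=255, ERR=-18219803/262144
(1,4): OLD=391925519/4194304 → NEW=0, ERR=391925519/4194304
(2,0): OLD=5067223/32768 → NEW=255, ERR=-3288617/32768
(2,1): OLD=94622893/1048576 → NEW=0, ERR=94622893/1048576
(2,2): OLD=2815456583/16777216 → NEW=255, ERR=-1462733497/16777216
(2,3): OLD=22631588069/268435456 → NEW=0, ERR=22631588069/268435456
(2,4): OLD=767691377923/4294967296 → NEW=255, ERR=-327525282557/4294967296
(3,0): OLD=2274272359/16777216 → NEW=255, ERR=-2003917721/16777216
(3,1): OLD=13062570331/134217728 → NEW=0, ERR=13062570331/134217728
(3,2): OLD=797925656793/4294967296 → NEW=255, ERR=-297291003687/4294967296
(3,3): OLD=1085046988401/8589934592 → NEW=0, ERR=1085046988401/8589934592
(3,4): OLD=24972935164885/137438953472 → NEW=255, ERR=-10073997970475/137438953472
(4,0): OLD=349873026089/2147483648 → NEW=255, ERR=-197735304151/2147483648
(4,1): OLD=10629944243369/68719476736 → NEW=255, ERR=-6893522324311/68719476736
(4,2): OLD=153105762026759/1099511627776 → NEW=255, ERR=-127269703056121/1099511627776
(4,3): OLD=2810582865343145/17592186044416 → NEW=255, ERR=-1675424575982935/17592186044416
(4,4): OLD=37527091074285343/281474976710656 → NEW=255, ERR=-34249027986931937/281474976710656
(5,0): OLD=180778249451419/1099511627776 → NEW=255, ERR=-99597215631461/1099511627776
(5,1): OLD=1034100152667537/8796093022208 → NEW=0, ERR=1034100152667537/8796093022208
(5,2): OLD=58584880396095769/281474976710656 → NEW=255, ERR=-13191238665121511/281474976710656
(5,3): OLD=142636089547011127/1125899906842624 → NEW=0, ERR=142636089547011127/1125899906842624
(5,4): OLD=3953239784199783981/18014398509481984 → NEW=255, ERR=-640431835718121939/18014398509481984
(6,0): OLD=34302783921576171/140737488355328 → NEW=255, ERR=-1585275609032469/140737488355328
(6,1): OLD=1222105868055438789/4503599627370496 → NEW=255, ERR=73687963075962309/4503599627370496
(6,2): OLD=20076295480723551431/72057594037927936 → NEW=255, ERR=1701609001051927751/72057594037927936
(6,3): OLD=338181813201050769741/1152921504606846976 → NEW=255, ERR=44186829526304790861/1152921504606846976
(6,4): OLD=4954348713746409571675/18446744073709551616 → NEW=255, ERR=250428974950473909595/18446744073709551616
Row 0: .....
Row 1: .#.#.
Row 2: #.#.#
Row 3: #.#.#
Row 4: #####
Row 5: #.#.#
Row 6: #####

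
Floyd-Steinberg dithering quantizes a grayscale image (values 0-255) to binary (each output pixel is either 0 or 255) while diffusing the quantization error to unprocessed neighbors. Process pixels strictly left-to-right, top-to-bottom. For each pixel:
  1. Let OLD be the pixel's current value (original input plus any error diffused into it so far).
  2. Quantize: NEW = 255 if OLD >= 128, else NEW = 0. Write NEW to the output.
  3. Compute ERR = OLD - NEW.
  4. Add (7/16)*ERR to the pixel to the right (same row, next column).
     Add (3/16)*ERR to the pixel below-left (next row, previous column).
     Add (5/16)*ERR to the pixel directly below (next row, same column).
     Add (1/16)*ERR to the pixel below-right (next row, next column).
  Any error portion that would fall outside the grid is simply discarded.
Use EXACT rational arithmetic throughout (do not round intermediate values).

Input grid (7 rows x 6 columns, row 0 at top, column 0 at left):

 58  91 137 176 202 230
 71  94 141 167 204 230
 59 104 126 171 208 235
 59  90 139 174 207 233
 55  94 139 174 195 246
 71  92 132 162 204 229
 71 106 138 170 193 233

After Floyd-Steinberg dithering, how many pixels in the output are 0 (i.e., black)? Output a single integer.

(0,0): OLD=58 → NEW=0, ERR=58
(0,1): OLD=931/8 → NEW=0, ERR=931/8
(0,2): OLD=24053/128 → NEW=255, ERR=-8587/128
(0,3): OLD=300339/2048 → NEW=255, ERR=-221901/2048
(0,4): OLD=5065829/32768 → NEW=255, ERR=-3290011/32768
(0,5): OLD=97556163/524288 → NEW=255, ERR=-36137277/524288
(1,0): OLD=14201/128 → NEW=0, ERR=14201/128
(1,1): OLD=174031/1024 → NEW=255, ERR=-87089/1024
(1,2): OLD=2286715/32768 → NEW=0, ERR=2286715/32768
(1,3): OLD=18435679/131072 → NEW=255, ERR=-14987681/131072
(1,4): OLD=863201597/8388608 → NEW=0, ERR=863201597/8388608
(1,5): OLD=33179263643/134217728 → NEW=255, ERR=-1046256997/134217728
(2,0): OLD=1273429/16384 → NEW=0, ERR=1273429/16384
(2,1): OLD=68915319/524288 → NEW=255, ERR=-64778121/524288
(2,2): OLD=562013221/8388608 → NEW=0, ERR=562013221/8388608
(2,3): OLD=12632134973/67108864 → NEW=255, ERR=-4480625347/67108864
(2,4): OLD=434517815351/2147483648 → NEW=255, ERR=-113090514889/2147483648
(2,5): OLD=7420183961329/34359738368 → NEW=255, ERR=-1341549322511/34359738368
(3,0): OLD=504342149/8388608 → NEW=0, ERR=504342149/8388608
(3,1): OLD=6382888097/67108864 → NEW=0, ERR=6382888097/67108864
(3,2): OLD=97338691763/536870912 → NEW=255, ERR=-39563390797/536870912
(3,3): OLD=3958523318105/34359738368 → NEW=0, ERR=3958523318105/34359738368
(3,4): OLD=63071573682617/274877906944 → NEW=255, ERR=-7022292588103/274877906944
(3,5): OLD=907451230164279/4398046511104 → NEW=255, ERR=-214050630167241/4398046511104
(4,0): OLD=98378150571/1073741824 → NEW=0, ERR=98378150571/1073741824
(4,1): OLD=2641361255343/17179869184 → NEW=255, ERR=-1739505386577/17179869184
(4,2): OLD=54546306323293/549755813888 → NEW=0, ERR=54546306323293/549755813888
(4,3): OLD=2146379527870897/8796093022208 → NEW=255, ERR=-96624192792143/8796093022208
(4,4): OLD=25372952254078913/140737488355328 → NEW=255, ERR=-10515107276529727/140737488355328
(4,5): OLD=442493488598995623/2251799813685248 → NEW=255, ERR=-131715463890742617/2251799813685248
(5,0): OLD=22168067278973/274877906944 → NEW=0, ERR=22168067278973/274877906944
(5,1): OLD=1055281170158669/8796093022208 → NEW=0, ERR=1055281170158669/8796093022208
(5,2): OLD=14573760911786783/70368744177664 → NEW=255, ERR=-3370268853517537/70368744177664
(5,3): OLD=292296403033567045/2251799813685248 → NEW=255, ERR=-281912549456171195/2251799813685248
(5,4): OLD=514424497315757061/4503599627370496 → NEW=0, ERR=514424497315757061/4503599627370496
(5,5): OLD=18448522444139419337/72057594037927936 → NEW=255, ERR=73835964467795657/72057594037927936
(6,0): OLD=16705095948339975/140737488355328 → NEW=0, ERR=16705095948339975/140737488355328
(6,1): OLD=431177382827438587/2251799813685248 → NEW=255, ERR=-143031569662299653/2251799813685248
(6,2): OLD=713981078902557443/9007199254740992 → NEW=0, ERR=713981078902557443/9007199254740992
(6,3): OLD=26514351106734274071/144115188075855872 → NEW=255, ERR=-10235021852608973289/144115188075855872
(6,4): OLD=438091080002113066935/2305843009213693952 → NEW=255, ERR=-149898887347378890825/2305843009213693952
(6,5): OLD=7822089623857513737633/36893488147419103232 → NEW=255, ERR=-1585749853734357586527/36893488147419103232
Output grid:
  Row 0: ..####  (2 black, running=2)
  Row 1: .#.#.#  (3 black, running=5)
  Row 2: .#.###  (2 black, running=7)
  Row 3: ..#.##  (3 black, running=10)
  Row 4: .#.###  (2 black, running=12)
  Row 5: ..##.#  (3 black, running=15)
  Row 6: .#.###  (2 black, running=17)

Answer: 17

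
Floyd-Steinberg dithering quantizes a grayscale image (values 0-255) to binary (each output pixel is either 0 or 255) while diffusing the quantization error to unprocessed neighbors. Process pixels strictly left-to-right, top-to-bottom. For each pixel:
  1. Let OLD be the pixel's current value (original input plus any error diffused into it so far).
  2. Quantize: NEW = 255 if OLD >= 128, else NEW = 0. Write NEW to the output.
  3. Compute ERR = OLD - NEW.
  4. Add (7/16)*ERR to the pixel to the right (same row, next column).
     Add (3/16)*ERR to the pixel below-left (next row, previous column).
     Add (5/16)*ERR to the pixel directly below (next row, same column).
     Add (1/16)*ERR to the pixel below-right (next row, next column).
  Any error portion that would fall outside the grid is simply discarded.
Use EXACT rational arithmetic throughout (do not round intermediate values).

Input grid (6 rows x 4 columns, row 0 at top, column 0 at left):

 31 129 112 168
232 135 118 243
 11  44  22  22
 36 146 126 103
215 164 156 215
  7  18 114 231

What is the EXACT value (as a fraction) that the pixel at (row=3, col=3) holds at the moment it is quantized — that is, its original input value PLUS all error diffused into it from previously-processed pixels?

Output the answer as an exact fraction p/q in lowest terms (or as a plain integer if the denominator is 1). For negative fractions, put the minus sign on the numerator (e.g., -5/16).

Answer: 10413910178265/68719476736

Derivation:
(0,0): OLD=31 → NEW=0, ERR=31
(0,1): OLD=2281/16 → NEW=255, ERR=-1799/16
(0,2): OLD=16079/256 → NEW=0, ERR=16079/256
(0,3): OLD=800681/4096 → NEW=255, ERR=-243799/4096
(1,0): OLD=56475/256 → NEW=255, ERR=-8805/256
(1,1): OLD=201789/2048 → NEW=0, ERR=201789/2048
(1,2): OLD=10652673/65536 → NEW=255, ERR=-6059007/65536
(1,3): OLD=197003223/1048576 → NEW=255, ERR=-70383657/1048576
(2,0): OLD=613615/32768 → NEW=0, ERR=613615/32768
(2,1): OLD=66583093/1048576 → NEW=0, ERR=66583093/1048576
(2,2): OLD=30328105/2097152 → NEW=0, ERR=30328105/2097152
(2,3): OLD=52769445/33554432 → NEW=0, ERR=52769445/33554432
(3,0): OLD=901907455/16777216 → NEW=0, ERR=901907455/16777216
(3,1): OLD=51873621601/268435456 → NEW=255, ERR=-16577419679/268435456
(3,2): OLD=462845667231/4294967296 → NEW=0, ERR=462845667231/4294967296
(3,3): OLD=10413910178265/68719476736 → NEW=255, ERR=-7109556389415/68719476736
Target (3,3): original=103, with diffused error = 10413910178265/68719476736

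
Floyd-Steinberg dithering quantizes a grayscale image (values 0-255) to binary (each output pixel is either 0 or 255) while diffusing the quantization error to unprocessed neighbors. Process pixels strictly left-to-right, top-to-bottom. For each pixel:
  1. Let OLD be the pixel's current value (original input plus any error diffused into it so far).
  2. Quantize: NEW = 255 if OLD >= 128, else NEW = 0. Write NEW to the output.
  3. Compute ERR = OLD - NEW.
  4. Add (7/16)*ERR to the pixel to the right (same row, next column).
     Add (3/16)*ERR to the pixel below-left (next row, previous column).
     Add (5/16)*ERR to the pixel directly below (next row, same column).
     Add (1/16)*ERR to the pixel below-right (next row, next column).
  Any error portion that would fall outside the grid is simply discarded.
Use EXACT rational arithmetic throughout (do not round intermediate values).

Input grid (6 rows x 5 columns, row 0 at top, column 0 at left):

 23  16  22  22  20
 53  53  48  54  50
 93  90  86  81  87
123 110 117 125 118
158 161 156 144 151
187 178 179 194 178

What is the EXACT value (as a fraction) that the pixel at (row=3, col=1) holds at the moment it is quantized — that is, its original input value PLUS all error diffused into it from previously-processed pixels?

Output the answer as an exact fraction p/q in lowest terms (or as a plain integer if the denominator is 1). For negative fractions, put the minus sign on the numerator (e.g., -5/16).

(0,0): OLD=23 → NEW=0, ERR=23
(0,1): OLD=417/16 → NEW=0, ERR=417/16
(0,2): OLD=8551/256 → NEW=0, ERR=8551/256
(0,3): OLD=149969/4096 → NEW=0, ERR=149969/4096
(0,4): OLD=2360503/65536 → NEW=0, ERR=2360503/65536
(1,0): OLD=16659/256 → NEW=0, ERR=16659/256
(1,1): OLD=199301/2048 → NEW=0, ERR=199301/2048
(1,2): OLD=7176681/65536 → NEW=0, ERR=7176681/65536
(1,3): OLD=32031989/262144 → NEW=0, ERR=32031989/262144
(1,4): OLD=490747199/4194304 → NEW=0, ERR=490747199/4194304
(2,0): OLD=4311687/32768 → NEW=255, ERR=-4044153/32768
(2,1): OLD=95436605/1048576 → NEW=0, ERR=95436605/1048576
(2,2): OLD=3171457271/16777216 → NEW=255, ERR=-1106732809/16777216
(2,3): OLD=31972575477/268435456 → NEW=0, ERR=31972575477/268435456
(2,4): OLD=787310043507/4294967296 → NEW=255, ERR=-307906616973/4294967296
(3,0): OLD=1702842903/16777216 → NEW=0, ERR=1702842903/16777216
(3,1): OLD=21845962059/134217728 → NEW=255, ERR=-12379558581/134217728
Target (3,1): original=110, with diffused error = 21845962059/134217728

Answer: 21845962059/134217728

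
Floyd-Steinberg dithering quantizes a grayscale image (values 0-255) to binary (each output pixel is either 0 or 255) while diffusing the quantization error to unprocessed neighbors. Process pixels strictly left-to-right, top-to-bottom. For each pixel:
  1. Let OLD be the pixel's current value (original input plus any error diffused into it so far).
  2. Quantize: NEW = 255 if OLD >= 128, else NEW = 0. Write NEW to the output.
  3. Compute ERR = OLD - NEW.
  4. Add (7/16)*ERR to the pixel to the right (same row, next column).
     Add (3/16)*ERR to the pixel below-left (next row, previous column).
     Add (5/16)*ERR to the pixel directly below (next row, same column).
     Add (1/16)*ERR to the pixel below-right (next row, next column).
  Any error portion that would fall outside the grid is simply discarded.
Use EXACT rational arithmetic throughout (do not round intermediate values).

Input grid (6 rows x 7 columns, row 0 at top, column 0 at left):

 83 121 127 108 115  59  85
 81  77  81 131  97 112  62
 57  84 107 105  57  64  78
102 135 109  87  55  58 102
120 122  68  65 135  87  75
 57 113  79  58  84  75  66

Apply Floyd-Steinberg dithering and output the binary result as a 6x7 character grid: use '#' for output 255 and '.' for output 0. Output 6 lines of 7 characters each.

(0,0): OLD=83 → NEW=0, ERR=83
(0,1): OLD=2517/16 → NEW=255, ERR=-1563/16
(0,2): OLD=21571/256 → NEW=0, ERR=21571/256
(0,3): OLD=593365/4096 → NEW=255, ERR=-451115/4096
(0,4): OLD=4378835/65536 → NEW=0, ERR=4378835/65536
(0,5): OLD=92517829/1048576 → NEW=0, ERR=92517829/1048576
(0,6): OLD=2073688163/16777216 → NEW=0, ERR=2073688163/16777216
(1,0): OLD=22687/256 → NEW=0, ERR=22687/256
(1,1): OLD=217561/2048 → NEW=0, ERR=217561/2048
(1,2): OLD=8326477/65536 → NEW=0, ERR=8326477/65536
(1,3): OLD=44554569/262144 → NEW=255, ERR=-22292151/262144
(1,4): OLD=1515584571/16777216 → NEW=0, ERR=1515584571/16777216
(1,5): OLD=27708667819/134217728 → NEW=255, ERR=-6516852821/134217728
(1,6): OLD=182315825061/2147483648 → NEW=0, ERR=182315825061/2147483648
(2,0): OLD=3427939/32768 → NEW=0, ERR=3427939/32768
(2,1): OLD=201668593/1048576 → NEW=255, ERR=-65718287/1048576
(2,2): OLD=1845137683/16777216 → NEW=0, ERR=1845137683/16777216
(2,3): OLD=20323265083/134217728 → NEW=255, ERR=-13902255557/134217728
(2,4): OLD=27375011051/1073741824 → NEW=0, ERR=27375011051/1073741824
(2,5): OLD=2801867484857/34359738368 → NEW=0, ERR=2801867484857/34359738368
(2,6): OLD=75410977559967/549755813888 → NEW=255, ERR=-64776754981473/549755813888
(3,0): OLD=2062591411/16777216 → NEW=0, ERR=2062591411/16777216
(3,1): OLD=26354990647/134217728 → NEW=255, ERR=-7870529993/134217728
(3,2): OLD=101334403797/1073741824 → NEW=0, ERR=101334403797/1073741824
(3,3): OLD=462028267043/4294967296 → NEW=0, ERR=462028267043/4294967296
(3,4): OLD=65336779518387/549755813888 → NEW=0, ERR=65336779518387/549755813888
(3,5): OLD=505682995709513/4398046511104 → NEW=0, ERR=505682995709513/4398046511104
(3,6): OLD=8484961714891095/70368744177664 → NEW=0, ERR=8484961714891095/70368744177664
(4,0): OLD=316590104221/2147483648 → NEW=255, ERR=-231018226019/2147483648
(4,1): OLD=2817136222713/34359738368 → NEW=0, ERR=2817136222713/34359738368
(4,2): OLD=82390676241719/549755813888 → NEW=255, ERR=-57797056299721/549755813888
(4,3): OLD=355379148276109/4398046511104 → NEW=0, ERR=355379148276109/4398046511104
(4,4): OLD=8295535807616727/35184372088832 → NEW=255, ERR=-676479075035433/35184372088832
(4,5): OLD=162755217424600087/1125899906842624 → NEW=255, ERR=-124349258820269033/1125899906842624
(4,6): OLD=1288886860562188497/18014398509481984 → NEW=0, ERR=1288886860562188497/18014398509481984
(5,0): OLD=21306031978235/549755813888 → NEW=0, ERR=21306031978235/549755813888
(5,1): OLD=567969899207081/4398046511104 → NEW=255, ERR=-553531961124439/4398046511104
(5,2): OLD=399627845755567/35184372088832 → NEW=0, ERR=399627845755567/35184372088832
(5,3): OLD=21967604660740491/281474976710656 → NEW=0, ERR=21967604660740491/281474976710656
(5,4): OLD=1737995038789427929/18014398509481984 → NEW=0, ERR=1737995038789427929/18014398509481984
(5,5): OLD=13677803036275638729/144115188075855872 → NEW=0, ERR=13677803036275638729/144115188075855872
(5,6): OLD=283569029155526375591/2305843009213693952 → NEW=0, ERR=283569029155526375591/2305843009213693952
Row 0: .#.#...
Row 1: ...#.#.
Row 2: .#.#..#
Row 3: .#.....
Row 4: #.#.##.
Row 5: .#.....

Answer: .#.#...
...#.#.
.#.#..#
.#.....
#.#.##.
.#.....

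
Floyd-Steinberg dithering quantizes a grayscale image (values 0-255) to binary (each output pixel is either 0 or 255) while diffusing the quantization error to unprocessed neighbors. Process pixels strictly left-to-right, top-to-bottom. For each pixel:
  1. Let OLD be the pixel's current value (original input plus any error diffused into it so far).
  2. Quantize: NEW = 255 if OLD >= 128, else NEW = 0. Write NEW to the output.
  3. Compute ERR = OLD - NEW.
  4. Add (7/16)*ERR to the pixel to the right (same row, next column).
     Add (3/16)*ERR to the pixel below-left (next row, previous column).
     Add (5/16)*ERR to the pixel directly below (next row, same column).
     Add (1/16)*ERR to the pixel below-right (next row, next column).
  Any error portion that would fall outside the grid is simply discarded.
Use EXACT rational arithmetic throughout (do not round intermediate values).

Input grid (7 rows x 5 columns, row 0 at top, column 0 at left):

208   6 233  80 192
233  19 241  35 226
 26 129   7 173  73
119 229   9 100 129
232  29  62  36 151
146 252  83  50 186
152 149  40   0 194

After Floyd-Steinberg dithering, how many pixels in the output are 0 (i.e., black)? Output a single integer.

Answer: 17

Derivation:
(0,0): OLD=208 → NEW=255, ERR=-47
(0,1): OLD=-233/16 → NEW=0, ERR=-233/16
(0,2): OLD=58017/256 → NEW=255, ERR=-7263/256
(0,3): OLD=276839/4096 → NEW=0, ERR=276839/4096
(0,4): OLD=14520785/65536 → NEW=255, ERR=-2190895/65536
(1,0): OLD=55189/256 → NEW=255, ERR=-10091/256
(1,1): OLD=-22637/2048 → NEW=0, ERR=-22637/2048
(1,2): OLD=15667087/65536 → NEW=255, ERR=-1044593/65536
(1,3): OLD=10775779/262144 → NEW=0, ERR=10775779/262144
(1,4): OLD=997242953/4194304 → NEW=255, ERR=-72304567/4194304
(2,0): OLD=380417/32768 → NEW=0, ERR=380417/32768
(2,1): OLD=131253147/1048576 → NEW=0, ERR=131253147/1048576
(2,2): OLD=1070364305/16777216 → NEW=0, ERR=1070364305/16777216
(2,3): OLD=56245062691/268435456 → NEW=255, ERR=-12205978589/268435456
(2,4): OLD=215987698741/4294967296 → NEW=0, ERR=215987698741/4294967296
(3,0): OLD=2451114865/16777216 → NEW=255, ERR=-1827075215/16777216
(3,1): OLD=31294155549/134217728 → NEW=255, ERR=-2931365091/134217728
(3,2): OLD=80227608655/4294967296 → NEW=0, ERR=80227608655/4294967296
(3,3): OLD=922379875671/8589934592 → NEW=0, ERR=922379875671/8589934592
(3,4): OLD=25955569800147/137438953472 → NEW=255, ERR=-9091363335213/137438953472
(4,0): OLD=416339102463/2147483648 → NEW=255, ERR=-131269227777/2147483648
(4,1): OLD=-540971207169/68719476736 → NEW=0, ERR=-540971207169/68719476736
(4,2): OLD=91437389253841/1099511627776 → NEW=0, ERR=91437389253841/1099511627776
(4,3): OLD=1666049090575871/17592186044416 → NEW=0, ERR=1666049090575871/17592186044416
(4,4): OLD=50235626568178041/281474976710656 → NEW=255, ERR=-21540492493039239/281474976710656
(5,0): OLD=137902707589469/1099511627776 → NEW=0, ERR=137902707589469/1099511627776
(5,1): OLD=2781187231442647/8796093022208 → NEW=255, ERR=538183510779607/8796093022208
(5,2): OLD=43071642000898575/281474976710656 → NEW=255, ERR=-28704477060318705/281474976710656
(5,3): OLD=29079765840557281/1125899906842624 → NEW=0, ERR=29079765840557281/1125899906842624
(5,4): OLD=3230053775583620955/18014398509481984 → NEW=255, ERR=-1363617844334284965/18014398509481984
(6,0): OLD=28522757065927437/140737488355328 → NEW=255, ERR=-7365302464681203/140737488355328
(6,1): OLD=603221133659352131/4503599627370496 → NEW=255, ERR=-545196771320124349/4503599627370496
(6,2): OLD=-2605924654943403247/72057594037927936 → NEW=0, ERR=-2605924654943403247/72057594037927936
(6,3): OLD=-32647707775078500869/1152921504606846976 → NEW=0, ERR=-32647707775078500869/1152921504606846976
(6,4): OLD=2943554365907862974365/18446744073709551616 → NEW=255, ERR=-1760365372888072687715/18446744073709551616
Output grid:
  Row 0: #.#.#  (2 black, running=2)
  Row 1: #.#.#  (2 black, running=4)
  Row 2: ...#.  (4 black, running=8)
  Row 3: ##..#  (2 black, running=10)
  Row 4: #...#  (3 black, running=13)
  Row 5: .##.#  (2 black, running=15)
  Row 6: ##..#  (2 black, running=17)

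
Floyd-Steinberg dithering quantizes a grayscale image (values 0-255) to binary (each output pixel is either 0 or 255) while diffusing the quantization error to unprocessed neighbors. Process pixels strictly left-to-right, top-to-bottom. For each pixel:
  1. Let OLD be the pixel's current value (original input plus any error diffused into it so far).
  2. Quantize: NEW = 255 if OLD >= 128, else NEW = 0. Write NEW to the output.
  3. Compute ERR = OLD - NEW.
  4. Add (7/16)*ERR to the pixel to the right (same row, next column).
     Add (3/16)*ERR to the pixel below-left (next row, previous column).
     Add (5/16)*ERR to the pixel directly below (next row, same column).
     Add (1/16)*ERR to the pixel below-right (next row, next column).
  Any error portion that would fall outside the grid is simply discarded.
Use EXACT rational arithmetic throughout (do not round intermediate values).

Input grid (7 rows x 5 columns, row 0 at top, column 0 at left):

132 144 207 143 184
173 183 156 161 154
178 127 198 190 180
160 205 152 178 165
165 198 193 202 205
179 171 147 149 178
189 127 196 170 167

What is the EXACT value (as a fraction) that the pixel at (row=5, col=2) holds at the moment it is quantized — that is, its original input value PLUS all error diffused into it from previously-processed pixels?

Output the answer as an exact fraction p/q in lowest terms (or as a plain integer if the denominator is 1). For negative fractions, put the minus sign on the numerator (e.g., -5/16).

(0,0): OLD=132 → NEW=255, ERR=-123
(0,1): OLD=1443/16 → NEW=0, ERR=1443/16
(0,2): OLD=63093/256 → NEW=255, ERR=-2187/256
(0,3): OLD=570419/4096 → NEW=255, ERR=-474061/4096
(0,4): OLD=8740197/65536 → NEW=255, ERR=-7971483/65536
(1,0): OLD=38777/256 → NEW=255, ERR=-26503/256
(1,1): OLD=320719/2048 → NEW=255, ERR=-201521/2048
(1,2): OLD=6174587/65536 → NEW=0, ERR=6174587/65536
(1,3): OLD=37410911/262144 → NEW=255, ERR=-29435809/262144
(1,4): OLD=250102589/4194304 → NEW=0, ERR=250102589/4194304
(2,0): OLD=4168021/32768 → NEW=0, ERR=4168021/32768
(2,1): OLD=171017079/1048576 → NEW=255, ERR=-96369801/1048576
(2,2): OLD=2684858661/16777216 → NEW=255, ERR=-1593331419/16777216
(2,3): OLD=35011883167/268435456 → NEW=255, ERR=-33439158113/268435456
(2,4): OLD=588910566553/4294967296 → NEW=255, ERR=-506306093927/4294967296
(3,0): OLD=3062128517/16777216 → NEW=255, ERR=-1216061563/16777216
(3,1): OLD=18080642977/134217728 → NEW=255, ERR=-16144877663/134217728
(3,2): OLD=174352084795/4294967296 → NEW=0, ERR=174352084795/4294967296
(3,3): OLD=1106323459811/8589934592 → NEW=255, ERR=-1084109861149/8589934592
(3,4): OLD=8955544295951/137438953472 → NEW=0, ERR=8955544295951/137438953472
(4,0): OLD=257257706411/2147483648 → NEW=0, ERR=257257706411/2147483648
(4,1): OLD=14836628351659/68719476736 → NEW=255, ERR=-2686838216021/68719476736
(4,2): OLD=173061229401189/1099511627776 → NEW=255, ERR=-107314235681691/1099511627776
(4,3): OLD=2368158816875179/17592186044416 → NEW=255, ERR=-2117848624450901/17592186044416
(4,4): OLD=46388721208303661/281474976710656 → NEW=255, ERR=-25387397852913619/281474976710656
(5,0): OLD=229913299749601/1099511627776 → NEW=255, ERR=-50462165333279/1099511627776
(5,1): OLD=1124927418808931/8796093022208 → NEW=0, ERR=1124927418808931/8796093022208
(5,2): OLD=41499290128602107/281474976710656 → NEW=255, ERR=-30276828932615173/281474976710656
Target (5,2): original=147, with diffused error = 41499290128602107/281474976710656

Answer: 41499290128602107/281474976710656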